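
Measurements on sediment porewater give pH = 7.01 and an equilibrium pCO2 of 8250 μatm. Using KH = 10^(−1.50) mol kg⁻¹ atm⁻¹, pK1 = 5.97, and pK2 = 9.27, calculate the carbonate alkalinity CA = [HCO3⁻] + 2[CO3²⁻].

CA = 2.89 mmol/kg

[CO2*] = KH · pCO2 = 10^(−1.50) × 8250×10^-6 = 2.609×10^-4 mol/kg
α₀ = 1/(1 + K1/[H⁺] + K1K2/[H⁺]²) = 1/(1 + 10^+1.04 + 10^-1.22) = 0.08316
DIC = [CO2*]/α₀ = 2.609×10^-4 / 0.08316 = 3.137 mmol/kg
CA = (α₁ + 2α₂)·DIC = (0.9118 + 2×0.005011) × 3.137 = 2.89 mmol/kg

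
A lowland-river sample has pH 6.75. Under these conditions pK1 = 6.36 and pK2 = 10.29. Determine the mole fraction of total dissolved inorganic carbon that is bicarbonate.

α₁ = 1 / (1 + [H⁺]/K1 + K2/[H⁺]) = 1 / (1 + 10^-0.39 + 10^-3.54)
   = 1 / (1 + 0.40738 + 0.00028840) = 1/1.4077 = 0.7104

α₁ = 0.710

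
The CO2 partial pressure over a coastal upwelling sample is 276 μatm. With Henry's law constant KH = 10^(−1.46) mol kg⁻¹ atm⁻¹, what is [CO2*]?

KH = 10^(−1.46) = 3.467×10^-2 mol kg⁻¹ atm⁻¹
[CO2*] = KH · pCO2 = 3.467×10^-2 × 276×10^-6 atm = 9.57×10^-6 mol/kg

[CO2*] = 9.57 μmol/kg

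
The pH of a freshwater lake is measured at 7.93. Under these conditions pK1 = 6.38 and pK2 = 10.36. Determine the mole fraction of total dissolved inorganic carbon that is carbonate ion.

α₂ = 0.00360

α₂ = 1 / (1 + [H⁺]/K2 + [H⁺]²/(K1K2)) = 1 / (1 + 10^+2.43 + 10^+0.88)
   = 1 / (1 + 269.15 + 7.5858) = 1/277.74 = 0.003600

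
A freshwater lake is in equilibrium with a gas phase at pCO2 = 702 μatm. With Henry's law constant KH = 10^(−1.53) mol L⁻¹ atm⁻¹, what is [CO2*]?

[CO2*] = 20.7 μmol/L

KH = 10^(−1.53) = 2.951×10^-2 mol L⁻¹ atm⁻¹
[CO2*] = KH · pCO2 = 2.951×10^-2 × 702×10^-6 atm = 2.07×10^-5 mol/L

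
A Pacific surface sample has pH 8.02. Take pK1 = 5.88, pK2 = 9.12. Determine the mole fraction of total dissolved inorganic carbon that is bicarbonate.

α₁ = 1 / (1 + [H⁺]/K1 + K2/[H⁺]) = 1 / (1 + 10^-2.14 + 10^-1.10)
   = 1 / (1 + 0.0072444 + 0.079433) = 1/1.0867 = 0.9202

α₁ = 0.920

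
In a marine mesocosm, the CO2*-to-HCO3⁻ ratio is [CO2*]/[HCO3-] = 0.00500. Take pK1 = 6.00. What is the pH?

pH = 8.30

From K1 = [H⁺][HCO3-]/[CO2*]:  pH = pK1 − log₁₀([CO2*]/[HCO3-])
log₁₀(0.00500) = -2.301
pH = 6.00 − (-2.301) = 8.30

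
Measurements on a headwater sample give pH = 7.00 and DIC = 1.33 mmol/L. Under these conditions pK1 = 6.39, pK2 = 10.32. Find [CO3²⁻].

[CO3²⁻] = 0.511 μmol/L

α₂ = 1 / (1 + [H⁺]/K2 + [H⁺]²/(K1K2)) = 1 / (1 + 10^+3.32 + 10^+2.71)
   = 1 / (1 + 2089.3 + 512.86) = 1/2603.2 = 0.0003841
[CO3²⁻] = α₂ × DIC = 0.0003841 × 1.33 = 0.000511 mmol/L = 0.511 μmol/L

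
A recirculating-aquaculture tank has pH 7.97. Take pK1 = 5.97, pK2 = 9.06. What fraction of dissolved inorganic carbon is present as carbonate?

α₂ = 1 / (1 + [H⁺]/K2 + [H⁺]²/(K1K2)) = 1 / (1 + 10^+1.09 + 10^-0.91)
   = 1 / (1 + 12.303 + 0.12303) = 1/13.426 = 0.07448

α₂ = 0.0745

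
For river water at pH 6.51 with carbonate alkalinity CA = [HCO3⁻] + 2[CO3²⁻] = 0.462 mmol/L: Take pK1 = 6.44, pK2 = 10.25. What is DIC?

CA = [HCO3⁻] + 2[CO3²⁻] = (α₁ + 2α₂)·DIC
At pH 6.51: [H⁺]/K1 = 10^-0.07 = 0.85114, K2/[H⁺] = 10^-3.74 = 0.00018197
α₁ = 1/(1 + 0.85114 + 0.00018197) = 1/1.8513 = 0.5402; α₂ = α₁·K2/[H⁺] = 9.829×10^-5
α₁ + 2α₂ = 0.5404
DIC = CA / (α₁ + 2α₂) = 0.462 / 0.5404 = 0.855 mmol/L

DIC = 0.855 mmol/L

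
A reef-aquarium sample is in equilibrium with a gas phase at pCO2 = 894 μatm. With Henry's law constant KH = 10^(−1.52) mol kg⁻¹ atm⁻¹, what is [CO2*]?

[CO2*] = 27.0 μmol/kg

KH = 10^(−1.52) = 3.020×10^-2 mol kg⁻¹ atm⁻¹
[CO2*] = KH · pCO2 = 3.020×10^-2 × 894×10^-6 atm = 2.70×10^-5 mol/kg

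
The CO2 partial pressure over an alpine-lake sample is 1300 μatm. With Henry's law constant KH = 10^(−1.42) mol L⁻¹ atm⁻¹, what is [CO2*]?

[CO2*] = 49.4 μmol/L

KH = 10^(−1.42) = 3.802×10^-2 mol L⁻¹ atm⁻¹
[CO2*] = KH · pCO2 = 3.802×10^-2 × 1300×10^-6 atm = 4.94×10^-5 mol/L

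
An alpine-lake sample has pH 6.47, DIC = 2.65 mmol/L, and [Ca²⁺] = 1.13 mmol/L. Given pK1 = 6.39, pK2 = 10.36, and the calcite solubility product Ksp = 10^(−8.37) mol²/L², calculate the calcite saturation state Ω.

α₂ = 1 / (1 + [H⁺]/K2 + [H⁺]²/(K1K2)) = 1 / (1 + 10^+3.89 + 10^+3.81)
   = 1 / (1 + 7762.5 + 6456.5) = 1/1.4220×10^4 = 7.032×10^-5
[CO3²⁻] = α₂ × DIC = 7.032×10^-5 × 2.65 = 0.0001864 mmol/L = 0.1864 μmol/L
Ksp = 10^(−8.37) = 4.266×10^-9
Ω = [Ca²⁺][CO3²⁻]/Ksp = (1.13×10^-3)(1.864×10^-7) / 4.266×10^-9 = 0.0494

Ω = 0.0494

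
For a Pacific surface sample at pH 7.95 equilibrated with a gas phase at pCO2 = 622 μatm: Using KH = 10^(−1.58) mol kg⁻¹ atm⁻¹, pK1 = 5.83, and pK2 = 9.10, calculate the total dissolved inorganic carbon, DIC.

[CO2*] = KH · pCO2 = 10^(−1.58) × 622×10^-6 = 1.636×10^-5 mol/kg
α₀ = 1/(1 + K1/[H⁺] + K1K2/[H⁺]²) = 1/(1 + 10^+2.12 + 10^+0.97) = 0.007034
DIC = [CO2*]/α₀ = 1.636×10^-5 / 0.007034 = 2.33 mmol/kg

DIC = 2.33 mmol/kg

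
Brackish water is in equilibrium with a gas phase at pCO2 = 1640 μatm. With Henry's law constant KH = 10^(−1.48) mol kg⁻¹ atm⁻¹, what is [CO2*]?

KH = 10^(−1.48) = 3.311×10^-2 mol kg⁻¹ atm⁻¹
[CO2*] = KH · pCO2 = 3.311×10^-2 × 1640×10^-6 atm = 5.43×10^-5 mol/kg

[CO2*] = 54.3 μmol/kg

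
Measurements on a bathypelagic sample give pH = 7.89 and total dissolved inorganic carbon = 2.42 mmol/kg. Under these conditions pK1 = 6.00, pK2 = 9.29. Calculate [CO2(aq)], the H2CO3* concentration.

α₀ = 1 / (1 + K1/[H⁺] + K1K2/[H⁺]²) = 1 / (1 + 10^+1.89 + 10^+0.49)
   = 1 / (1 + 77.625 + 3.0903) = 1/81.715 = 0.01224
[CO2*] = α₀ × DIC = 0.01224 × 2.42 = 0.0296 mmol/kg

[CO2*] = 0.0296 mmol/kg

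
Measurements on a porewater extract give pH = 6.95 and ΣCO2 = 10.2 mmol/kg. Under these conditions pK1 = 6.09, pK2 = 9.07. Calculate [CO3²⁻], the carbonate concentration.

α₂ = 1 / (1 + [H⁺]/K2 + [H⁺]²/(K1K2)) = 1 / (1 + 10^+2.12 + 10^+1.26)
   = 1 / (1 + 131.83 + 18.197) = 1/151.02 = 0.006622
[CO3²⁻] = α₂ × DIC = 0.006622 × 10.2 = 0.0675 mmol/kg

[CO3²⁻] = 0.0675 mmol/kg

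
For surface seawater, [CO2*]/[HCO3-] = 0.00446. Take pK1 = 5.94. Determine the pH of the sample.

From K1 = [H⁺][HCO3-]/[CO2*]:  pH = pK1 − log₁₀([CO2*]/[HCO3-])
log₁₀(0.00446) = -2.351
pH = 5.94 − (-2.351) = 8.29

pH = 8.29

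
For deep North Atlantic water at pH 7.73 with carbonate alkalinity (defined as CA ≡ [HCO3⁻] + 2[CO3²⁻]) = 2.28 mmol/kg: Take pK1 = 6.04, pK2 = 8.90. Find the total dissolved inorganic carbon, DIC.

CA = [HCO3⁻] + 2[CO3²⁻] = (α₁ + 2α₂)·DIC
At pH 7.73: [H⁺]/K1 = 10^-1.69 = 0.020417, K2/[H⁺] = 10^-1.17 = 0.067608
α₁ = 1/(1 + 0.020417 + 0.067608) = 1/1.0880 = 0.9191; α₂ = α₁·K2/[H⁺] = 0.06214
α₁ + 2α₂ = 1.0434
DIC = CA / (α₁ + 2α₂) = 2.28 / 1.0434 = 2.19 mmol/kg

DIC = 2.19 mmol/kg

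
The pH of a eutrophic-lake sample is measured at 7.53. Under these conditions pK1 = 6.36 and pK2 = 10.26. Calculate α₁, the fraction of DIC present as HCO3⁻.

α₁ = 1 / (1 + [H⁺]/K1 + K2/[H⁺]) = 1 / (1 + 10^-1.17 + 10^-2.73)
   = 1 / (1 + 0.067608 + 0.0018621) = 1/1.0695 = 0.9350

α₁ = 0.935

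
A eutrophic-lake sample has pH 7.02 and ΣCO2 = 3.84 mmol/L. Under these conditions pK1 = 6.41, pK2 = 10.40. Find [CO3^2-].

α₂ = 1 / (1 + [H⁺]/K2 + [H⁺]²/(K1K2)) = 1 / (1 + 10^+3.38 + 10^+2.77)
   = 1 / (1 + 2398.8 + 588.84) = 1/2988.7 = 0.0003346
[CO3²⁻] = α₂ × DIC = 0.0003346 × 3.84 = 0.00128 mmol/L = 1.28 μmol/L

[CO3²⁻] = 1.28 μmol/L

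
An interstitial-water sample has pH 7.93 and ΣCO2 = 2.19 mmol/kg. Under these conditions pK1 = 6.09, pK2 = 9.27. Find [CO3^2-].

[CO3²⁻] = 0.0944 mmol/kg

α₂ = 1 / (1 + [H⁺]/K2 + [H⁺]²/(K1K2)) = 1 / (1 + 10^+1.34 + 10^-0.50)
   = 1 / (1 + 21.878 + 0.31623) = 1/23.194 = 0.04311
[CO3²⁻] = α₂ × DIC = 0.04311 × 2.19 = 0.0944 mmol/kg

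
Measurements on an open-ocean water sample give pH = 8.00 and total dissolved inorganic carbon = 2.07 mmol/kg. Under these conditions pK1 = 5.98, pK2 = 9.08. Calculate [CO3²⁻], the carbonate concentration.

α₂ = 1 / (1 + [H⁺]/K2 + [H⁺]²/(K1K2)) = 1 / (1 + 10^+1.08 + 10^-0.94)
   = 1 / (1 + 12.023 + 0.11482) = 1/13.137 = 0.07612
[CO3²⁻] = α₂ × DIC = 0.07612 × 2.07 = 0.158 mmol/kg

[CO3²⁻] = 0.158 mmol/kg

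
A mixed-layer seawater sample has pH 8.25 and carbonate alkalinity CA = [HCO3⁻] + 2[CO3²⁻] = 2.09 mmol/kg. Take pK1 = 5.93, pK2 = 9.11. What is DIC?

CA = [HCO3⁻] + 2[CO3²⁻] = (α₁ + 2α₂)·DIC
At pH 8.25: [H⁺]/K1 = 10^-2.32 = 0.0047863, K2/[H⁺] = 10^-0.86 = 0.13804
α₁ = 1/(1 + 0.0047863 + 0.13804) = 1/1.1428 = 0.8750; α₂ = α₁·K2/[H⁺] = 0.1208
α₁ + 2α₂ = 1.1166
DIC = CA / (α₁ + 2α₂) = 2.09 / 1.1166 = 1.87 mmol/kg

DIC = 1.87 mmol/kg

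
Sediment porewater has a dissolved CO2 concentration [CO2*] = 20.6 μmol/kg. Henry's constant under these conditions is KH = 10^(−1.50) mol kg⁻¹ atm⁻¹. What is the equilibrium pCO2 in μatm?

KH = 10^(−1.50) = 3.162×10^-2 mol kg⁻¹ atm⁻¹
pCO2 = [CO2*]/KH = 20.6×10^-6 / 3.162×10^-2 = 6.51×10^-4 atm = 651 μatm

pCO2 = 651 μatm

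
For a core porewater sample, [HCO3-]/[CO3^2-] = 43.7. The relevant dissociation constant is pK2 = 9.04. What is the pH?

From K2 = [H⁺][CO3^2-]/[HCO3-]:  pH = pK2 − log₁₀([HCO3-]/[CO3^2-])
log₁₀(43.7) = +1.640
pH = 9.04 − (+1.640) = 7.40

pH = 7.40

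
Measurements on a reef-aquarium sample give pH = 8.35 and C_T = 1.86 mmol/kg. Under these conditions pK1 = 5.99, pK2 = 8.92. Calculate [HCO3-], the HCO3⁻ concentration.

α₁ = 1 / (1 + [H⁺]/K1 + K2/[H⁺]) = 1 / (1 + 10^-2.36 + 10^-0.57)
   = 1 / (1 + 0.0043652 + 0.26915) = 1/1.2735 = 0.7852
[HCO3⁻] = α₁ × DIC = 0.7852 × 1.86 = 1.46 mmol/kg

[HCO3⁻] = 1.46 mmol/kg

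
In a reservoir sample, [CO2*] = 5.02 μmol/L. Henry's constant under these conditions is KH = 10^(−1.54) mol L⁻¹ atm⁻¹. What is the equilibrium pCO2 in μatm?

pCO2 = 174 μatm

KH = 10^(−1.54) = 2.884×10^-2 mol L⁻¹ atm⁻¹
pCO2 = [CO2*]/KH = 5.02×10^-6 / 2.884×10^-2 = 1.74×10^-4 atm = 174 μatm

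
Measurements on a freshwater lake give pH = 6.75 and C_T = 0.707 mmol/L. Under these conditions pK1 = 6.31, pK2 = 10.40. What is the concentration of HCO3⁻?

α₁ = 1 / (1 + [H⁺]/K1 + K2/[H⁺]) = 1 / (1 + 10^-0.44 + 10^-3.65)
   = 1 / (1 + 0.36308 + 0.00022387) = 1/1.3633 = 0.7335
[HCO3⁻] = α₁ × DIC = 0.7335 × 0.707 = 0.519 mmol/L

[HCO3⁻] = 0.519 mmol/L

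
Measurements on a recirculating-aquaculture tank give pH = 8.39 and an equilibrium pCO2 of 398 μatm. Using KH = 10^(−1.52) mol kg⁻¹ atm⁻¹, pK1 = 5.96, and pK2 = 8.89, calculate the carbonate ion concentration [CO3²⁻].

[CO2*] = KH · pCO2 = 10^(−1.52) × 398×10^-6 = 1.202×10^-5 mol/kg
α₀ = 1/(1 + K1/[H⁺] + K1K2/[H⁺]²) = 1/(1 + 10^+2.43 + 10^+1.93) = 0.002815
DIC = [CO2*]/α₀ = 1.202×10^-5 / 0.002815 = 4.270 mmol/kg
[CO3²⁻] = α₂·DIC; α₂ = 0.2396, so [CO3²⁻] = 0.2396 × 4.270 = 1.02 mmol/kg

[CO3²⁻] = 1.02 mmol/kg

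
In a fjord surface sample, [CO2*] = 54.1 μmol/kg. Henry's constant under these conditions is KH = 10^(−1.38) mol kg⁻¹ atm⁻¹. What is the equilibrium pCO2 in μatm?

pCO2 = 1300 μatm

KH = 10^(−1.38) = 4.169×10^-2 mol kg⁻¹ atm⁻¹
pCO2 = [CO2*]/KH = 54.1×10^-6 / 4.169×10^-2 = 1.30×10^-3 atm = 1300 μatm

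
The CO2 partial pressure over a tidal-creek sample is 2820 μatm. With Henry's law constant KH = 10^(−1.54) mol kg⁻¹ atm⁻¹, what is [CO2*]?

KH = 10^(−1.54) = 2.884×10^-2 mol kg⁻¹ atm⁻¹
[CO2*] = KH · pCO2 = 2.884×10^-2 × 2820×10^-6 atm = 8.13×10^-5 mol/kg

[CO2*] = 81.3 μmol/kg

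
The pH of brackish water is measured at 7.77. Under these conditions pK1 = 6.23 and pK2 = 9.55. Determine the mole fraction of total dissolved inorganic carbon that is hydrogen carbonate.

α₁ = 0.957

α₁ = 1 / (1 + [H⁺]/K1 + K2/[H⁺]) = 1 / (1 + 10^-1.54 + 10^-1.78)
   = 1 / (1 + 0.028840 + 0.016596) = 1/1.0454 = 0.9565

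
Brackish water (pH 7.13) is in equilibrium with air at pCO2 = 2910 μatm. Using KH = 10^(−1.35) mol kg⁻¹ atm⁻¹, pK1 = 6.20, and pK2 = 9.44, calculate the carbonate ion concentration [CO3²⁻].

[CO3²⁻] = 5.42 μmol/kg

[CO2*] = KH · pCO2 = 10^(−1.35) × 2910×10^-6 = 1.300×10^-4 mol/kg
α₀ = 1/(1 + K1/[H⁺] + K1K2/[H⁺]²) = 1/(1 + 10^+0.93 + 10^-1.38) = 0.1047
DIC = [CO2*]/α₀ = 1.300×10^-4 / 0.1047 = 1.242 mmol/kg
[CO3²⁻] = α₂·DIC; α₂ = 0.004364, so [CO3²⁻] = 0.004364 × 1.242 = 0.00542 mmol/kg = 5.42 μmol/kg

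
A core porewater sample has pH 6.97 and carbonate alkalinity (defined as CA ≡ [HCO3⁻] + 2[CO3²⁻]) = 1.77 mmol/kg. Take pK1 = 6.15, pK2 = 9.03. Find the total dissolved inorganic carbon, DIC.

DIC = 2.02 mmol/kg

CA = [HCO3⁻] + 2[CO3²⁻] = (α₁ + 2α₂)·DIC
At pH 6.97: [H⁺]/K1 = 10^-0.82 = 0.15136, K2/[H⁺] = 10^-2.06 = 0.0087096
α₁ = 1/(1 + 0.15136 + 0.0087096) = 1/1.1601 = 0.8620; α₂ = α₁·K2/[H⁺] = 0.007508
α₁ + 2α₂ = 0.8770
DIC = CA / (α₁ + 2α₂) = 1.77 / 0.8770 = 2.02 mmol/kg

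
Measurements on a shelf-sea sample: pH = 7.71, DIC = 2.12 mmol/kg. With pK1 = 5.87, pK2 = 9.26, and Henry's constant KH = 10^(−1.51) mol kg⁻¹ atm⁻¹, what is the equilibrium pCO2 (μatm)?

α₀ = 1 / (1 + K1/[H⁺] + K1K2/[H⁺]²) = 1 / (1 + 10^+1.84 + 10^+0.29)
   = 1 / (1 + 69.183 + 1.9498) = 1/72.133 = 0.01386
[CO2*] = α₀ × DIC = 0.01386 × 2.12 = 0.02939 mmol/kg
pCO2 = [CO2*]/KH = 2.939×10^-5 / 3.090×10^-2 = 951 μatm

pCO2 = 951 μatm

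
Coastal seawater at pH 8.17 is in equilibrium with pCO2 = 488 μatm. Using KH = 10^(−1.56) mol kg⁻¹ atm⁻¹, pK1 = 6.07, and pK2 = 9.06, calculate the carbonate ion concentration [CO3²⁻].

[CO3²⁻] = 0.218 mmol/kg

[CO2*] = KH · pCO2 = 10^(−1.56) × 488×10^-6 = 1.344×10^-5 mol/kg
α₀ = 1/(1 + K1/[H⁺] + K1K2/[H⁺]²) = 1/(1 + 10^+2.10 + 10^+1.21) = 0.006988
DIC = [CO2*]/α₀ = 1.344×10^-5 / 0.006988 = 1.923 mmol/kg
[CO3²⁻] = α₂·DIC; α₂ = 0.1133, so [CO3²⁻] = 0.1133 × 1.923 = 0.218 mmol/kg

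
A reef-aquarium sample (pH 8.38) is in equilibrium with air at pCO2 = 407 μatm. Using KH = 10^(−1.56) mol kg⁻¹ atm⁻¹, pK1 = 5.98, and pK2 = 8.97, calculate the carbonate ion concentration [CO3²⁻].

[CO3²⁻] = 0.724 mmol/kg

[CO2*] = KH · pCO2 = 10^(−1.56) × 407×10^-6 = 1.121×10^-5 mol/kg
α₀ = 1/(1 + K1/[H⁺] + K1K2/[H⁺]²) = 1/(1 + 10^+2.40 + 10^+1.81) = 0.003157
DIC = [CO2*]/α₀ = 1.121×10^-5 / 0.003157 = 3.551 mmol/kg
[CO3²⁻] = α₂·DIC; α₂ = 0.2038, so [CO3²⁻] = 0.2038 × 3.551 = 0.724 mmol/kg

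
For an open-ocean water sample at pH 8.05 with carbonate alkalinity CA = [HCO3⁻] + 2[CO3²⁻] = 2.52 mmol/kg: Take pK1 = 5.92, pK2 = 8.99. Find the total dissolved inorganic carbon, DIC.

CA = [HCO3⁻] + 2[CO3²⁻] = (α₁ + 2α₂)·DIC
At pH 8.05: [H⁺]/K1 = 10^-2.13 = 0.0074131, K2/[H⁺] = 10^-0.94 = 0.11482
α₁ = 1/(1 + 0.0074131 + 0.11482) = 1/1.1222 = 0.8911; α₂ = α₁·K2/[H⁺] = 0.1023
α₁ + 2α₂ = 1.0957
DIC = CA / (α₁ + 2α₂) = 2.52 / 1.0957 = 2.30 mmol/kg

DIC = 2.30 mmol/kg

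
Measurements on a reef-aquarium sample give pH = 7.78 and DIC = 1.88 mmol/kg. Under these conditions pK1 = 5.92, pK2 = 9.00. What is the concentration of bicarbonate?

[HCO3⁻] = 1.75 mmol/kg

α₁ = 1 / (1 + [H⁺]/K1 + K2/[H⁺]) = 1 / (1 + 10^-1.86 + 10^-1.22)
   = 1 / (1 + 0.013804 + 0.060256) = 1/1.0741 = 0.9310
[HCO3⁻] = α₁ × DIC = 0.9310 × 1.88 = 1.75 mmol/kg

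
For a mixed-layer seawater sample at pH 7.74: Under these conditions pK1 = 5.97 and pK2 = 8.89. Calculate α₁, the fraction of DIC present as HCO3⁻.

α₁ = 0.919

α₁ = 1 / (1 + [H⁺]/K1 + K2/[H⁺]) = 1 / (1 + 10^-1.77 + 10^-1.15)
   = 1 / (1 + 0.016982 + 0.070795) = 1/1.0878 = 0.9193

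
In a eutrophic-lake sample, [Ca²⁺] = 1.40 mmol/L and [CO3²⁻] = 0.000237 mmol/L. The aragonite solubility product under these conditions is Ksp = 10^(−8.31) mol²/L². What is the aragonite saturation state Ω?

Ksp = 10^(−8.31) = 4.898×10^-9
Ω = [Ca²⁺][CO3²⁻]/Ksp = (1.40×10^-3)(0.000237×10^-3) / 4.898×10^-9 = 0.0677

Ω = 0.0677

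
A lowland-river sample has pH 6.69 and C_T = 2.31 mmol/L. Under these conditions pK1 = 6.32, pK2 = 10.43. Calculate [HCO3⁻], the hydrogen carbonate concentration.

α₁ = 1 / (1 + [H⁺]/K1 + K2/[H⁺]) = 1 / (1 + 10^-0.37 + 10^-3.74)
   = 1 / (1 + 0.42658 + 0.00018197) = 1/1.4268 = 0.7009
[HCO3⁻] = α₁ × DIC = 0.7009 × 2.31 = 1.62 mmol/L

[HCO3⁻] = 1.62 mmol/L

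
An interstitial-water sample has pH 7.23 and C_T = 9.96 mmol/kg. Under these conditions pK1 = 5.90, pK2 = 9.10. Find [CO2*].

[CO2*] = 0.439 mmol/kg

α₀ = 1 / (1 + K1/[H⁺] + K1K2/[H⁺]²) = 1 / (1 + 10^+1.33 + 10^-0.54)
   = 1 / (1 + 21.380 + 0.28840) = 1/22.668 = 0.04412
[CO2*] = α₀ × DIC = 0.04412 × 9.96 = 0.439 mmol/kg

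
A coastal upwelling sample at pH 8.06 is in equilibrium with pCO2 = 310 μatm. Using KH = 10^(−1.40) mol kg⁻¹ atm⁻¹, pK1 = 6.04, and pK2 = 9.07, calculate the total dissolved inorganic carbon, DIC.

[CO2*] = KH · pCO2 = 10^(−1.40) × 310×10^-6 = 1.234×10^-5 mol/kg
α₀ = 1/(1 + K1/[H⁺] + K1K2/[H⁺]²) = 1/(1 + 10^+2.02 + 10^+1.01) = 0.008625
DIC = [CO2*]/α₀ = 1.234×10^-5 / 0.008625 = 1.43 mmol/kg

DIC = 1.43 mmol/kg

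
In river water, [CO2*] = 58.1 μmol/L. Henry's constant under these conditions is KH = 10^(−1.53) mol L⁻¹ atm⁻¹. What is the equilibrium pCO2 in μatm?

pCO2 = 1970 μatm

KH = 10^(−1.53) = 2.951×10^-2 mol L⁻¹ atm⁻¹
pCO2 = [CO2*]/KH = 58.1×10^-6 / 2.951×10^-2 = 1.97×10^-3 atm = 1970 μatm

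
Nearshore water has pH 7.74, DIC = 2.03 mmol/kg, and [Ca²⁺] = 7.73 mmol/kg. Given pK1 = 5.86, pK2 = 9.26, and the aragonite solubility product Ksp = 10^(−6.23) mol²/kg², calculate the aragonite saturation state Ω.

α₂ = 1 / (1 + [H⁺]/K2 + [H⁺]²/(K1K2)) = 1 / (1 + 10^+1.52 + 10^-0.36)
   = 1 / (1 + 33.113 + 0.43652) = 1/34.550 = 0.02894
[CO3²⁻] = α₂ × DIC = 0.02894 × 2.03 = 0.05876 mmol/kg
Ksp = 10^(−6.23) = 5.888×10^-7
Ω = [Ca²⁺][CO3²⁻]/Ksp = (7.73×10^-3)(5.876×10^-5) / 5.888×10^-7 = 0.771

Ω = 0.771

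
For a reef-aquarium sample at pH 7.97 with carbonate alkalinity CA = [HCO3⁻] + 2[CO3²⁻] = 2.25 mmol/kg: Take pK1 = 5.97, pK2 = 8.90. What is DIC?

CA = [HCO3⁻] + 2[CO3²⁻] = (α₁ + 2α₂)·DIC
At pH 7.97: [H⁺]/K1 = 10^-2.00 = 0.010000, K2/[H⁺] = 10^-0.93 = 0.11749
α₁ = 1/(1 + 0.010000 + 0.11749) = 1/1.1275 = 0.8869; α₂ = α₁·K2/[H⁺] = 0.1042
α₁ + 2α₂ = 1.0953
DIC = CA / (α₁ + 2α₂) = 2.25 / 1.0953 = 2.05 mmol/kg

DIC = 2.05 mmol/kg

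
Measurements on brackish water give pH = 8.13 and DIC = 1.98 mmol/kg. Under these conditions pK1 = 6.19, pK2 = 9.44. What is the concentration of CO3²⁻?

[CO3²⁻] = 0.0914 mmol/kg

α₂ = 1 / (1 + [H⁺]/K2 + [H⁺]²/(K1K2)) = 1 / (1 + 10^+1.31 + 10^-0.63)
   = 1 / (1 + 20.417 + 0.23442) = 1/21.652 = 0.04619
[CO3²⁻] = α₂ × DIC = 0.04619 × 1.98 = 0.0914 mmol/kg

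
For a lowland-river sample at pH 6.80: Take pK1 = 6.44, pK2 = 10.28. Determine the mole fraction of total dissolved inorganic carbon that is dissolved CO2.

α₀ = 1 / (1 + K1/[H⁺] + K1K2/[H⁺]²) = 1 / (1 + 10^+0.36 + 10^-3.12)
   = 1 / (1 + 2.2909 + 0.00075858) = 1/3.2916 = 0.3038

α₀ = 0.304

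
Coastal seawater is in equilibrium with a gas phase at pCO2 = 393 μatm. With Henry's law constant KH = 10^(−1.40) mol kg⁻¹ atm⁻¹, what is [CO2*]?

[CO2*] = 15.6 μmol/kg

KH = 10^(−1.40) = 3.981×10^-2 mol kg⁻¹ atm⁻¹
[CO2*] = KH · pCO2 = 3.981×10^-2 × 393×10^-6 atm = 1.56×10^-5 mol/kg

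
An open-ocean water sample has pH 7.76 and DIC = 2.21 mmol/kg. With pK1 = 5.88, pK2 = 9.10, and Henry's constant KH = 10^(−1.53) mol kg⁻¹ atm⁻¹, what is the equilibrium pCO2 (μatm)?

pCO2 = 932 μatm

α₀ = 1 / (1 + K1/[H⁺] + K1K2/[H⁺]²) = 1 / (1 + 10^+1.88 + 10^+0.54)
   = 1 / (1 + 75.858 + 3.4674) = 1/80.325 = 0.01245
[CO2*] = α₀ × DIC = 0.01245 × 2.21 = 0.02751 mmol/kg
pCO2 = [CO2*]/KH = 2.751×10^-5 / 2.951×10^-2 = 932 μatm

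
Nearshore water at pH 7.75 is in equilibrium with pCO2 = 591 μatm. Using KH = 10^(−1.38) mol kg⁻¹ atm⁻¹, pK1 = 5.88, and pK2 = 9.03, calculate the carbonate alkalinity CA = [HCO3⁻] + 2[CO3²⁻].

CA = 2.02 mmol/kg

[CO2*] = KH · pCO2 = 10^(−1.38) × 591×10^-6 = 2.464×10^-5 mol/kg
α₀ = 1/(1 + K1/[H⁺] + K1K2/[H⁺]²) = 1/(1 + 10^+1.87 + 10^+0.59) = 0.01265
DIC = [CO2*]/α₀ = 2.464×10^-5 / 0.01265 = 1.947 mmol/kg
CA = (α₁ + 2α₂)·DIC = (0.9381 + 2×0.04923) × 1.947 = 2.02 mmol/kg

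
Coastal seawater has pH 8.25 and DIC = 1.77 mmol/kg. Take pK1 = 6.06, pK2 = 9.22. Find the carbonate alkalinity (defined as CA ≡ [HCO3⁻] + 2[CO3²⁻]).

CA = [HCO3⁻] + 2[CO3²⁻] = (α₁ + 2α₂)·DIC
At pH 8.25: [H⁺]/K1 = 10^-2.19 = 0.0064565, K2/[H⁺] = 10^-0.97 = 0.10715
α₁ = 1/(1 + 0.0064565 + 0.10715) = 1/1.1136 = 0.8980; α₂ = α₁·K2/[H⁺] = 0.09622
α₁ + 2α₂ = 1.0904
CA = 1.0904 × 1.77 = 1.93 mmol/kg

CA = 1.93 mmol/kg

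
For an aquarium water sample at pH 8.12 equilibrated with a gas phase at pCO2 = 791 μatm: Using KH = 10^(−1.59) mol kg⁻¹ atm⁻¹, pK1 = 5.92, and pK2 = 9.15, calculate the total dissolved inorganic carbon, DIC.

[CO2*] = KH · pCO2 = 10^(−1.59) × 791×10^-6 = 2.033×10^-5 mol/kg
α₀ = 1/(1 + K1/[H⁺] + K1K2/[H⁺]²) = 1/(1 + 10^+2.20 + 10^+1.17) = 0.005738
DIC = [CO2*]/α₀ = 2.033×10^-5 / 0.005738 = 3.54 mmol/kg

DIC = 3.54 mmol/kg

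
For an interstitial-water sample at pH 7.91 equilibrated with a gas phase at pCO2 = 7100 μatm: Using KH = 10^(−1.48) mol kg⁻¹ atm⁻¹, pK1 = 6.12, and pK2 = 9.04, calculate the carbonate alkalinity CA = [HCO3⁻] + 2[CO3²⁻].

CA = 16.6 mmol/kg

[CO2*] = KH · pCO2 = 10^(−1.48) × 7100×10^-6 = 2.351×10^-4 mol/kg
α₀ = 1/(1 + K1/[H⁺] + K1K2/[H⁺]²) = 1/(1 + 10^+1.79 + 10^+0.66) = 0.01487
DIC = [CO2*]/α₀ = 2.351×10^-4 / 0.01487 = 15.81 mmol/kg
CA = (α₁ + 2α₂)·DIC = (0.9171 + 2×0.06799) × 15.81 = 16.6 mmol/kg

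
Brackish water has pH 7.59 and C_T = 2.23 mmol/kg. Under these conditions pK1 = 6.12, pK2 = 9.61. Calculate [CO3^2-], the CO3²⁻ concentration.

α₂ = 1 / (1 + [H⁺]/K2 + [H⁺]²/(K1K2)) = 1 / (1 + 10^+2.02 + 10^+0.55)
   = 1 / (1 + 104.71 + 3.5481) = 1/109.26 = 0.009152
[CO3²⁻] = α₂ × DIC = 0.009152 × 2.23 = 0.0204 mmol/kg

[CO3²⁻] = 0.0204 mmol/kg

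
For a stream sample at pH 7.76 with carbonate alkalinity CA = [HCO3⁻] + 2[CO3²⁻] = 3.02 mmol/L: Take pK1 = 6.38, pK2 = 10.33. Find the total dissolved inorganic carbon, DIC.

DIC = 3.14 mmol/L

CA = [HCO3⁻] + 2[CO3²⁻] = (α₁ + 2α₂)·DIC
At pH 7.76: [H⁺]/K1 = 10^-1.38 = 0.041687, K2/[H⁺] = 10^-2.57 = 0.0026915
α₁ = 1/(1 + 0.041687 + 0.0026915) = 1/1.0444 = 0.9575; α₂ = α₁·K2/[H⁺] = 0.002577
α₁ + 2α₂ = 0.9627
DIC = CA / (α₁ + 2α₂) = 3.02 / 0.9627 = 3.14 mmol/L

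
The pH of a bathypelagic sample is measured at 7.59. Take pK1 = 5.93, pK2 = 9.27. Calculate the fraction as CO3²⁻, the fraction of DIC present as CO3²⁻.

α₂ = 1 / (1 + [H⁺]/K2 + [H⁺]²/(K1K2)) = 1 / (1 + 10^+1.68 + 10^+0.02)
   = 1 / (1 + 47.863 + 1.0471) = 1/49.910 = 0.02004

α₂ = 0.0200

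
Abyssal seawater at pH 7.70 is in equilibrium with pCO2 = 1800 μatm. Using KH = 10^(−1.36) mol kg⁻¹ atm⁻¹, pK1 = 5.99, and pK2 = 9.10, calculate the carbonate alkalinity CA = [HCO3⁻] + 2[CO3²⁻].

[CO2*] = KH · pCO2 = 10^(−1.36) × 1800×10^-6 = 7.857×10^-5 mol/kg
α₀ = 1/(1 + K1/[H⁺] + K1K2/[H⁺]²) = 1/(1 + 10^+1.71 + 10^+0.31) = 0.01841
DIC = [CO2*]/α₀ = 7.857×10^-5 / 0.01841 = 4.269 mmol/kg
CA = (α₁ + 2α₂)·DIC = (0.9440 + 2×0.03758) × 4.269 = 4.35 mmol/kg

CA = 4.35 mmol/kg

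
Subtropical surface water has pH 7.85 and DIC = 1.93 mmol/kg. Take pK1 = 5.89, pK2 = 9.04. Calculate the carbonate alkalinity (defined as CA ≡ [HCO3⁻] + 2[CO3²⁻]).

CA = [HCO3⁻] + 2[CO3²⁻] = (α₁ + 2α₂)·DIC
At pH 7.85: [H⁺]/K1 = 10^-1.96 = 0.010965, K2/[H⁺] = 10^-1.19 = 0.064565
α₁ = 1/(1 + 0.010965 + 0.064565) = 1/1.0755 = 0.9298; α₂ = α₁·K2/[H⁺] = 0.06003
α₁ + 2α₂ = 1.0498
CA = 1.0498 × 1.93 = 2.03 mmol/kg

CA = 2.03 mmol/kg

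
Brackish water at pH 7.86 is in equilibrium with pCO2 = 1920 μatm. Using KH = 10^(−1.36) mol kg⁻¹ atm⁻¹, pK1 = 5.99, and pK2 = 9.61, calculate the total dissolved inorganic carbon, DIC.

[CO2*] = KH · pCO2 = 10^(−1.36) × 1920×10^-6 = 8.381×10^-5 mol/kg
α₀ = 1/(1 + K1/[H⁺] + K1K2/[H⁺]²) = 1/(1 + 10^+1.87 + 10^+0.12) = 0.01308
DIC = [CO2*]/α₀ = 8.381×10^-5 / 0.01308 = 6.41 mmol/kg

DIC = 6.41 mmol/kg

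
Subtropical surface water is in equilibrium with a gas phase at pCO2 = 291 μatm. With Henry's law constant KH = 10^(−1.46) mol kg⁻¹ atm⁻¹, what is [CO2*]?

KH = 10^(−1.46) = 3.467×10^-2 mol kg⁻¹ atm⁻¹
[CO2*] = KH · pCO2 = 3.467×10^-2 × 291×10^-6 atm = 1.01×10^-5 mol/kg

[CO2*] = 10.1 μmol/kg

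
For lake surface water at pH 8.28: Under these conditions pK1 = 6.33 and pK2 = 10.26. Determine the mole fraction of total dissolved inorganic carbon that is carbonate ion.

α₂ = 0.0102

α₂ = 1 / (1 + [H⁺]/K2 + [H⁺]²/(K1K2)) = 1 / (1 + 10^+1.98 + 10^+0.03)
   = 1 / (1 + 95.499 + 1.0715) = 1/97.571 = 0.01025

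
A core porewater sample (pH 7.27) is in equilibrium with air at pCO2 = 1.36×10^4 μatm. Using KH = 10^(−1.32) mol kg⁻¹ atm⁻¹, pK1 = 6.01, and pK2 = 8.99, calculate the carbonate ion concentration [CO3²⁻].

[CO3²⁻] = 0.226 mmol/kg

[CO2*] = KH · pCO2 = 10^(−1.32) × 1.36×10^4×10^-6 = 6.509×10^-4 mol/kg
α₀ = 1/(1 + K1/[H⁺] + K1K2/[H⁺]²) = 1/(1 + 10^+1.26 + 10^-0.46) = 0.05117
DIC = [CO2*]/α₀ = 6.509×10^-4 / 0.05117 = 12.72 mmol/kg
[CO3²⁻] = α₂·DIC; α₂ = 0.01774, so [CO3²⁻] = 0.01774 × 12.72 = 0.226 mmol/kg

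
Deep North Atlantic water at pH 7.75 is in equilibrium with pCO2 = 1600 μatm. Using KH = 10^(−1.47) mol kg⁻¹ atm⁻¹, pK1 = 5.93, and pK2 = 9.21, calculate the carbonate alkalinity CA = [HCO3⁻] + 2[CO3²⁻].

[CO2*] = KH · pCO2 = 10^(−1.47) × 1600×10^-6 = 5.422×10^-5 mol/kg
α₀ = 1/(1 + K1/[H⁺] + K1K2/[H⁺]²) = 1/(1 + 10^+1.82 + 10^+0.36) = 0.01442
DIC = [CO2*]/α₀ = 5.422×10^-5 / 0.01442 = 3.760 mmol/kg
CA = (α₁ + 2α₂)·DIC = (0.9526 + 2×0.03303) × 3.760 = 3.83 mmol/kg

CA = 3.83 mmol/kg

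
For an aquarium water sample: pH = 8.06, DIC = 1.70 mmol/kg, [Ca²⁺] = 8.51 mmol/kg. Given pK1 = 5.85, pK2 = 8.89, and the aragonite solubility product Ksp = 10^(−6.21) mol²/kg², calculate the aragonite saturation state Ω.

Ω = 3.01

α₂ = 1 / (1 + [H⁺]/K2 + [H⁺]²/(K1K2)) = 1 / (1 + 10^+0.83 + 10^-1.38)
   = 1 / (1 + 6.7608 + 0.041687) = 1/7.8025 = 0.1282
[CO3²⁻] = α₂ × DIC = 0.1282 × 1.70 = 0.2179 mmol/kg
Ksp = 10^(−6.21) = 6.166×10^-7
Ω = [Ca²⁺][CO3²⁻]/Ksp = (8.51×10^-3)(2.179×10^-4) / 6.166×10^-7 = 3.01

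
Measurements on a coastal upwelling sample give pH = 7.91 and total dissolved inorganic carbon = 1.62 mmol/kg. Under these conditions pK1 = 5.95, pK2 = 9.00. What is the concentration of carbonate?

α₂ = 1 / (1 + [H⁺]/K2 + [H⁺]²/(K1K2)) = 1 / (1 + 10^+1.09 + 10^-0.87)
   = 1 / (1 + 12.303 + 0.13490) = 1/13.438 = 0.07442
[CO3²⁻] = α₂ × DIC = 0.07442 × 1.62 = 0.121 mmol/kg

[CO3²⁻] = 0.121 mmol/kg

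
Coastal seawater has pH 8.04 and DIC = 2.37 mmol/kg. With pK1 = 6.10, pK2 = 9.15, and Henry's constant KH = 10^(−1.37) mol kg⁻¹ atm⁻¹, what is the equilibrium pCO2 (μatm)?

pCO2 = 586 μatm

α₀ = 1 / (1 + K1/[H⁺] + K1K2/[H⁺]²) = 1 / (1 + 10^+1.94 + 10^+0.83)
   = 1 / (1 + 87.096 + 6.7608) = 1/94.857 = 0.01054
[CO2*] = α₀ × DIC = 0.01054 × 2.37 = 0.02498 mmol/kg
pCO2 = [CO2*]/KH = 2.498×10^-5 / 4.266×10^-2 = 586 μatm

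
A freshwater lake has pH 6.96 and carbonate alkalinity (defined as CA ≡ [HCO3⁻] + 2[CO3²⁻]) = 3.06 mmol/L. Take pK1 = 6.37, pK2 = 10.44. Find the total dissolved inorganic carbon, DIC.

DIC = 3.85 mmol/L

CA = [HCO3⁻] + 2[CO3²⁻] = (α₁ + 2α₂)·DIC
At pH 6.96: [H⁺]/K1 = 10^-0.59 = 0.25704, K2/[H⁺] = 10^-3.48 = 0.00033113
α₁ = 1/(1 + 0.25704 + 0.00033113) = 1/1.2574 = 0.7953; α₂ = α₁·K2/[H⁺] = 0.0002634
α₁ + 2α₂ = 0.7958
DIC = CA / (α₁ + 2α₂) = 3.06 / 0.7958 = 3.85 mmol/L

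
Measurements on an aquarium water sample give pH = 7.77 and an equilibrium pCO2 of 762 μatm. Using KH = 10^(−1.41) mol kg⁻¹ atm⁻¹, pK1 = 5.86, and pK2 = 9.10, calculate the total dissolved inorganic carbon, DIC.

DIC = 2.55 mmol/kg

[CO2*] = KH · pCO2 = 10^(−1.41) × 762×10^-6 = 2.965×10^-5 mol/kg
α₀ = 1/(1 + K1/[H⁺] + K1K2/[H⁺]²) = 1/(1 + 10^+1.91 + 10^+0.58) = 0.01162
DIC = [CO2*]/α₀ = 2.965×10^-5 / 0.01162 = 2.55 mmol/kg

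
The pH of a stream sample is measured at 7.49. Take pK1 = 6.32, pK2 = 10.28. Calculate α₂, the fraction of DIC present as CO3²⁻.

α₂ = 1 / (1 + [H⁺]/K2 + [H⁺]²/(K1K2)) = 1 / (1 + 10^+2.79 + 10^+1.62)
   = 1 / (1 + 616.60 + 41.687) = 1/659.28 = 0.001517

α₂ = 0.00152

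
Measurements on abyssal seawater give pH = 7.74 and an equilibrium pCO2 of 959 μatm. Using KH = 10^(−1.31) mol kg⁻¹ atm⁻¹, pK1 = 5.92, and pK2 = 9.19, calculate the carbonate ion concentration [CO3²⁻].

[CO2*] = KH · pCO2 = 10^(−1.31) × 959×10^-6 = 4.697×10^-5 mol/kg
α₀ = 1/(1 + K1/[H⁺] + K1K2/[H⁺]²) = 1/(1 + 10^+1.82 + 10^+0.37) = 0.01441
DIC = [CO2*]/α₀ = 4.697×10^-5 / 0.01441 = 3.260 mmol/kg
[CO3²⁻] = α₂·DIC; α₂ = 0.03377, so [CO3²⁻] = 0.03377 × 3.260 = 0.110 mmol/kg

[CO3²⁻] = 0.110 mmol/kg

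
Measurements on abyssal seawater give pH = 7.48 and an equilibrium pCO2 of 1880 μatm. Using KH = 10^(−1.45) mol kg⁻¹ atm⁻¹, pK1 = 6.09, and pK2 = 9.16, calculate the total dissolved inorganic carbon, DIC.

DIC = 1.74 mmol/kg

[CO2*] = KH · pCO2 = 10^(−1.45) × 1880×10^-6 = 6.670×10^-5 mol/kg
α₀ = 1/(1 + K1/[H⁺] + K1K2/[H⁺]²) = 1/(1 + 10^+1.39 + 10^-0.29) = 0.03837
DIC = [CO2*]/α₀ = 6.670×10^-5 / 0.03837 = 1.74 mmol/kg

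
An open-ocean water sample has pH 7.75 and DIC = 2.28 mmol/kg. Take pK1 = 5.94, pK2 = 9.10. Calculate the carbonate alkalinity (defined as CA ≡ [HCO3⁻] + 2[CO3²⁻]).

CA = [HCO3⁻] + 2[CO3²⁻] = (α₁ + 2α₂)·DIC
At pH 7.75: [H⁺]/K1 = 10^-1.81 = 0.015488, K2/[H⁺] = 10^-1.35 = 0.044668
α₁ = 1/(1 + 0.015488 + 0.044668) = 1/1.0602 = 0.9433; α₂ = α₁·K2/[H⁺] = 0.04213
α₁ + 2α₂ = 1.0275
CA = 1.0275 × 2.28 = 2.34 mmol/kg

CA = 2.34 mmol/kg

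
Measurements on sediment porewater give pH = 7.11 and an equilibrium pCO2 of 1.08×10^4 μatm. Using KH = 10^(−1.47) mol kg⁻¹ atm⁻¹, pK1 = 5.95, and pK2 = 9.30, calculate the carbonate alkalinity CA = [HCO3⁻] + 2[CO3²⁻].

CA = 5.36 mmol/kg

[CO2*] = KH · pCO2 = 10^(−1.47) × 1.08×10^4×10^-6 = 3.660×10^-4 mol/kg
α₀ = 1/(1 + K1/[H⁺] + K1K2/[H⁺]²) = 1/(1 + 10^+1.16 + 10^-1.03) = 0.06432
DIC = [CO2*]/α₀ = 3.660×10^-4 / 0.06432 = 5.690 mmol/kg
CA = (α₁ + 2α₂)·DIC = (0.9297 + 2×0.006003) × 5.690 = 5.36 mmol/kg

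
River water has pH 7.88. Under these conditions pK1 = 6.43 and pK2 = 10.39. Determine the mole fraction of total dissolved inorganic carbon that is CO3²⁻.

α₂ = 1 / (1 + [H⁺]/K2 + [H⁺]²/(K1K2)) = 1 / (1 + 10^+2.51 + 10^+1.06)
   = 1 / (1 + 323.59 + 11.482) = 1/336.08 = 0.002976

α₂ = 0.00298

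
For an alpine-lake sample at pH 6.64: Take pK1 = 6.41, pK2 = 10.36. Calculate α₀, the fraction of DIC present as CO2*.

α₀ = 1 / (1 + K1/[H⁺] + K1K2/[H⁺]²) = 1 / (1 + 10^+0.23 + 10^-3.49)
   = 1 / (1 + 1.6982 + 0.00032359) = 1/2.6986 = 0.3706

α₀ = 0.371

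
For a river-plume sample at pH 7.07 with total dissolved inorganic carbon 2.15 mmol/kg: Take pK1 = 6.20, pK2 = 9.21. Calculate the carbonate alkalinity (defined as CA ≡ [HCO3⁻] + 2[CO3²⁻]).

CA = [HCO3⁻] + 2[CO3²⁻] = (α₁ + 2α₂)·DIC
At pH 7.07: [H⁺]/K1 = 10^-0.87 = 0.13490, K2/[H⁺] = 10^-2.14 = 0.0072444
α₁ = 1/(1 + 0.13490 + 0.0072444) = 1/1.1421 = 0.8755; α₂ = α₁·K2/[H⁺] = 0.006343
α₁ + 2α₂ = 0.8882
CA = 0.8882 × 2.15 = 1.91 mmol/kg

CA = 1.91 mmol/kg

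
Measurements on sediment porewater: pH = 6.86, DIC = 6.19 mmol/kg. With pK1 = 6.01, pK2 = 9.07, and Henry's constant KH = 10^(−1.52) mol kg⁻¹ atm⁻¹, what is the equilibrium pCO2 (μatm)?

α₀ = 1 / (1 + K1/[H⁺] + K1K2/[H⁺]²) = 1 / (1 + 10^+0.85 + 10^-1.36)
   = 1 / (1 + 7.0795 + 0.043652) = 1/8.1231 = 0.1231
[CO2*] = α₀ × DIC = 0.1231 × 6.19 = 0.7620 mmol/kg
pCO2 = [CO2*]/KH = 7.620×10^-4 / 3.020×10^-2 = 2.52×10^4 μatm

pCO2 = 2.52×10^4 μatm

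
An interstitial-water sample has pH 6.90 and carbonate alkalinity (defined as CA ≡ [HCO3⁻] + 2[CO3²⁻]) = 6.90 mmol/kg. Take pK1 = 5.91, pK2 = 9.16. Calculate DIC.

CA = [HCO3⁻] + 2[CO3²⁻] = (α₁ + 2α₂)·DIC
At pH 6.90: [H⁺]/K1 = 10^-0.99 = 0.10233, K2/[H⁺] = 10^-2.26 = 0.0054954
α₁ = 1/(1 + 0.10233 + 0.0054954) = 1/1.1078 = 0.9027; α₂ = α₁·K2/[H⁺] = 0.004961
α₁ + 2α₂ = 0.9126
DIC = CA / (α₁ + 2α₂) = 6.90 / 0.9126 = 7.56 mmol/kg

DIC = 7.56 mmol/kg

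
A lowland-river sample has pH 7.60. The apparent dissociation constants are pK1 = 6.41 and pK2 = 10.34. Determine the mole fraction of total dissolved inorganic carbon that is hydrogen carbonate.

α₁ = 0.938

α₁ = 1 / (1 + [H⁺]/K1 + K2/[H⁺]) = 1 / (1 + 10^-1.19 + 10^-2.74)
   = 1 / (1 + 0.064565 + 0.0018197) = 1/1.0664 = 0.9377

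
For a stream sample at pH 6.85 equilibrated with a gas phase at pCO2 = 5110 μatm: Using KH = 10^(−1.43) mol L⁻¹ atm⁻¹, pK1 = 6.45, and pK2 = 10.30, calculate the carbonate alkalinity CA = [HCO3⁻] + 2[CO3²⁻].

[CO2*] = KH · pCO2 = 10^(−1.43) × 5110×10^-6 = 1.899×10^-4 mol/L
α₀ = 1/(1 + K1/[H⁺] + K1K2/[H⁺]²) = 1/(1 + 10^+0.40 + 10^-3.05) = 0.2847
DIC = [CO2*]/α₀ = 1.899×10^-4 / 0.2847 = 0.6669 mmol/L
CA = (α₁ + 2α₂)·DIC = (0.7151 + 2×0.0002537) × 0.6669 = 0.477 mmol/L

CA = 0.477 mmol/L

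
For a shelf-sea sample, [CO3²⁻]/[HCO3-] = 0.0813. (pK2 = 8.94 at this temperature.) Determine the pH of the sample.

From K2 = [H⁺][CO3²⁻]/[HCO3-]:  pH = pK2 + log₁₀([CO3²⁻]/[HCO3-])
log₁₀(0.0813) = -1.090
pH = 8.94 + (-1.090) = 7.85

pH = 7.85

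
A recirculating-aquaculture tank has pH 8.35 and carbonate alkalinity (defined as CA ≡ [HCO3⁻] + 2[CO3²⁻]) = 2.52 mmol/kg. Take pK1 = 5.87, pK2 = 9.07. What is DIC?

DIC = 2.18 mmol/kg

CA = [HCO3⁻] + 2[CO3²⁻] = (α₁ + 2α₂)·DIC
At pH 8.35: [H⁺]/K1 = 10^-2.48 = 0.0033113, K2/[H⁺] = 10^-0.72 = 0.19055
α₁ = 1/(1 + 0.0033113 + 0.19055) = 1/1.1939 = 0.8376; α₂ = α₁·K2/[H⁺] = 0.1596
α₁ + 2α₂ = 1.1568
DIC = CA / (α₁ + 2α₂) = 2.52 / 1.1568 = 2.18 mmol/kg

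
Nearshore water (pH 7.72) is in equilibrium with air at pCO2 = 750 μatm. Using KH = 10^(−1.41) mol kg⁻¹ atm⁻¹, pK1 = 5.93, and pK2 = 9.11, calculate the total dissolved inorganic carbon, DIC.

DIC = 1.90 mmol/kg

[CO2*] = KH · pCO2 = 10^(−1.41) × 750×10^-6 = 2.918×10^-5 mol/kg
α₀ = 1/(1 + K1/[H⁺] + K1K2/[H⁺]²) = 1/(1 + 10^+1.79 + 10^+0.40) = 0.01534
DIC = [CO2*]/α₀ = 2.918×10^-5 / 0.01534 = 1.90 mmol/kg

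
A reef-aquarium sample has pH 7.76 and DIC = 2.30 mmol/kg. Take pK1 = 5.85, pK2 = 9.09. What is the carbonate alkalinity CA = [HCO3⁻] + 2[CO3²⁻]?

CA = 2.37 mmol/kg

CA = [HCO3⁻] + 2[CO3²⁻] = (α₁ + 2α₂)·DIC
At pH 7.76: [H⁺]/K1 = 10^-1.91 = 0.012303, K2/[H⁺] = 10^-1.33 = 0.046774
α₁ = 1/(1 + 0.012303 + 0.046774) = 1/1.0591 = 0.9442; α₂ = α₁·K2/[H⁺] = 0.04416
α₁ + 2α₂ = 1.0325
CA = 1.0325 × 2.30 = 2.37 mmol/kg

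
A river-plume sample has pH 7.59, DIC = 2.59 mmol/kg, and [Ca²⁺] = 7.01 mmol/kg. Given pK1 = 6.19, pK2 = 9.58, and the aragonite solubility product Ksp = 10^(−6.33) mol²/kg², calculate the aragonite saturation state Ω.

Ω = 0.378

α₂ = 1 / (1 + [H⁺]/K2 + [H⁺]²/(K1K2)) = 1 / (1 + 10^+1.99 + 10^+0.59)
   = 1 / (1 + 97.724 + 3.8905) = 1/102.61 = 0.009745
[CO3²⁻] = α₂ × DIC = 0.009745 × 2.59 = 0.02524 mmol/kg
Ksp = 10^(−6.33) = 4.677×10^-7
Ω = [Ca²⁺][CO3²⁻]/Ksp = (7.01×10^-3)(2.524×10^-5) / 4.677×10^-7 = 0.378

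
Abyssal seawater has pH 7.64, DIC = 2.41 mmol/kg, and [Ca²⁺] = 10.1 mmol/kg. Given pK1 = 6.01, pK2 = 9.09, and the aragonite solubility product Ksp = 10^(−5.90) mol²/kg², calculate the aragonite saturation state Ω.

Ω = 0.648

α₂ = 1 / (1 + [H⁺]/K2 + [H⁺]²/(K1K2)) = 1 / (1 + 10^+1.45 + 10^-0.18)
   = 1 / (1 + 28.184 + 0.66069) = 1/29.845 = 0.03351
[CO3²⁻] = α₂ × DIC = 0.03351 × 2.41 = 0.08075 mmol/kg
Ksp = 10^(−5.90) = 1.259×10^-6
Ω = [Ca²⁺][CO3²⁻]/Ksp = (10.1×10^-3)(8.075×10^-5) / 1.259×10^-6 = 0.648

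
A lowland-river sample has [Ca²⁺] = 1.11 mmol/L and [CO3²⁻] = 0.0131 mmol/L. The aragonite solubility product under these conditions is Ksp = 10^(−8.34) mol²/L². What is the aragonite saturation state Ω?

Ksp = 10^(−8.34) = 4.571×10^-9
Ω = [Ca²⁺][CO3²⁻]/Ksp = (1.11×10^-3)(0.0131×10^-3) / 4.571×10^-9 = 3.18

Ω = 3.18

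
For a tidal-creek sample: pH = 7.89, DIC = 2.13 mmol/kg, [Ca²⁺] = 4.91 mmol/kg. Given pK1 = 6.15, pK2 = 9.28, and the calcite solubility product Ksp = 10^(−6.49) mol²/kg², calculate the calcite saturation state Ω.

α₂ = 1 / (1 + [H⁺]/K2 + [H⁺]²/(K1K2)) = 1 / (1 + 10^+1.39 + 10^-0.35)
   = 1 / (1 + 24.547 + 0.44668) = 1/25.994 = 0.03847
[CO3²⁻] = α₂ × DIC = 0.03847 × 2.13 = 0.08194 mmol/kg
Ksp = 10^(−6.49) = 3.236×10^-7
Ω = [Ca²⁺][CO3²⁻]/Ksp = (4.91×10^-3)(8.194×10^-5) / 3.236×10^-7 = 1.24

Ω = 1.24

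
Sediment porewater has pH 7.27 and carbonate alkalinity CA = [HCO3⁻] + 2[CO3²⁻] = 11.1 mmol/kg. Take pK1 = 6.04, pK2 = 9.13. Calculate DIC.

DIC = 11.6 mmol/kg

CA = [HCO3⁻] + 2[CO3²⁻] = (α₁ + 2α₂)·DIC
At pH 7.27: [H⁺]/K1 = 10^-1.23 = 0.058884, K2/[H⁺] = 10^-1.86 = 0.013804
α₁ = 1/(1 + 0.058884 + 0.013804) = 1/1.0727 = 0.9322; α₂ = α₁·K2/[H⁺] = 0.01287
α₁ + 2α₂ = 0.9580
DIC = CA / (α₁ + 2α₂) = 11.1 / 0.9580 = 11.6 mmol/kg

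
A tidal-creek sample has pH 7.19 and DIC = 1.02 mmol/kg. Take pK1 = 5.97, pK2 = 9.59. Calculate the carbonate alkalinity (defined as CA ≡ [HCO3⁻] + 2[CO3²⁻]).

CA = 0.966 mmol/kg

CA = [HCO3⁻] + 2[CO3²⁻] = (α₁ + 2α₂)·DIC
At pH 7.19: [H⁺]/K1 = 10^-1.22 = 0.060256, K2/[H⁺] = 10^-2.40 = 0.0039811
α₁ = 1/(1 + 0.060256 + 0.0039811) = 1/1.0642 = 0.9396; α₂ = α₁·K2/[H⁺] = 0.003741
α₁ + 2α₂ = 0.9471
CA = 0.9471 × 1.02 = 0.966 mmol/kg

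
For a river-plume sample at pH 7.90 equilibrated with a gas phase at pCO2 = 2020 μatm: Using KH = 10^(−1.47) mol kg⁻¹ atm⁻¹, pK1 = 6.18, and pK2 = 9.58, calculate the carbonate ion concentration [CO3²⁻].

[CO2*] = KH · pCO2 = 10^(−1.47) × 2020×10^-6 = 6.845×10^-5 mol/kg
α₀ = 1/(1 + K1/[H⁺] + K1K2/[H⁺]²) = 1/(1 + 10^+1.72 + 10^+0.04) = 0.01832
DIC = [CO2*]/α₀ = 6.845×10^-5 / 0.01832 = 3.736 mmol/kg
[CO3²⁻] = α₂·DIC; α₂ = 0.02009, so [CO3²⁻] = 0.02009 × 3.736 = 0.0751 mmol/kg

[CO3²⁻] = 0.0751 mmol/kg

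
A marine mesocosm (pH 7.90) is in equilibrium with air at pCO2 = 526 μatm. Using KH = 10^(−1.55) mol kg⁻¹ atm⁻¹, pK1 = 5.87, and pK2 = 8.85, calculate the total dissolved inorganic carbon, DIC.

DIC = 1.78 mmol/kg

[CO2*] = KH · pCO2 = 10^(−1.55) × 526×10^-6 = 1.482×10^-5 mol/kg
α₀ = 1/(1 + K1/[H⁺] + K1K2/[H⁺]²) = 1/(1 + 10^+2.03 + 10^+1.08) = 0.008321
DIC = [CO2*]/α₀ = 1.482×10^-5 / 0.008321 = 1.78 mmol/kg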